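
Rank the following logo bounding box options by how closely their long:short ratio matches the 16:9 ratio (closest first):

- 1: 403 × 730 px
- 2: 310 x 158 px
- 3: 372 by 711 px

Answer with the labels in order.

1, 3, 2

Ratios: 1 = 730 / 403 ≈ 1.811; 2 = 310 / 158 ≈ 1.962; 3 = 711 / 372 ≈ 1.911.
|Δ from 1.778|: 1 0.033; 2 0.184; 3 0.133.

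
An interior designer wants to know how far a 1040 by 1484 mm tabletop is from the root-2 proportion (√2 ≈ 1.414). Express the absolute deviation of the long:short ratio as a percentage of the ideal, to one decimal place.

0.9%

Ratio = 1484 / 1040 ≈ 1.4269.
Ideal root-2 ≈ 1.4142. |1.4269 − 1.4142| / 1.4142 ≈ 0.90% → 0.9%.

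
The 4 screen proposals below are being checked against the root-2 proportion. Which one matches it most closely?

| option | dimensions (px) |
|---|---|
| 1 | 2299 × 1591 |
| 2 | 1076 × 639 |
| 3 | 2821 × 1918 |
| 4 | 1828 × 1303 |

4

Target root-2 ≈ 1.414.
1: 1.445 (Δ0.031)  2: 1.684 (Δ0.270)  3: 1.471 (Δ0.057)  4: 1.403 (Δ0.011)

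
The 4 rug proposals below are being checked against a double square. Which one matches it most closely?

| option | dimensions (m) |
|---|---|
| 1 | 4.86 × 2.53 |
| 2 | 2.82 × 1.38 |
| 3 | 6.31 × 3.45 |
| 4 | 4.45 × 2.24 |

Target 2:1 ≈ 2.000.
1: 1.921 (Δ0.079)  2: 2.043 (Δ0.043)  3: 1.829 (Δ0.171)  4: 1.987 (Δ0.013)

4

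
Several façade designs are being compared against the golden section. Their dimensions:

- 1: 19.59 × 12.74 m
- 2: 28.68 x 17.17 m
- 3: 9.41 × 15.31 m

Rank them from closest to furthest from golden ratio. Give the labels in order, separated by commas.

1: 19.59/12.74 ≈ 1.538 → |1.538 − 1.618| = 0.080
2: 28.68/17.17 ≈ 1.670 → |1.670 − 1.618| = 0.052
3: 15.31/9.41 ≈ 1.627 → |1.627 − 1.618| = 0.009

3, 2, 1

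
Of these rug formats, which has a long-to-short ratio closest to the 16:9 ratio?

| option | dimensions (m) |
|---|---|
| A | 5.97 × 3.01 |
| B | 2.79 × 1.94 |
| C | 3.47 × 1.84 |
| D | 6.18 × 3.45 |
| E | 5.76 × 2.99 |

Ratios (long/short): A ≈ 1.983; B ≈ 1.438; C ≈ 1.886; D ≈ 1.791; E ≈ 1.926.
16:9 ≈ 1.778; option D is nearest (Δ 0.013).

D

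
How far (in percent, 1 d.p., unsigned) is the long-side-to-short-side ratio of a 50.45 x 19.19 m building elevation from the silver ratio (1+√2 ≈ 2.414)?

Ratio = 50.45 / 19.19 ≈ 2.6290.
Ideal silver ratio ≈ 2.4142. |2.6290 − 2.4142| / 2.4142 ≈ 8.90% → 8.9%.

8.9%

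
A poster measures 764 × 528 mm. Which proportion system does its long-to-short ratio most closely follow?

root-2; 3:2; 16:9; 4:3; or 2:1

Ratio = 764 / 528 ≈ 1.447.
Distances: root-2 1.414 (Δ 0.033); 3:2 1.500 (Δ 0.053); 16:9 1.778 (Δ 0.331); 4:3 1.333 (Δ 0.114); 2:1 2.000 (Δ 0.553).

root-2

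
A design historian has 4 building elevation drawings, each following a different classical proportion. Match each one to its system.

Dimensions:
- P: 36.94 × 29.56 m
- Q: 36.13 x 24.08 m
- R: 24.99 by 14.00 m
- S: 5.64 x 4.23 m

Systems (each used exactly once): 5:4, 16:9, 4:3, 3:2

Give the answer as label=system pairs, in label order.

P = 36.94/29.56 ≈ 1.250 → 5:4 (1.250)
Q = 36.13/24.08 ≈ 1.500 → 3:2 (1.500)
R = 24.99/14.00 ≈ 1.785 → 16:9 (1.778)
S = 5.64/4.23 ≈ 1.333 → 4:3 (1.333)

P=5:4, Q=3:2, R=16:9, S=4:3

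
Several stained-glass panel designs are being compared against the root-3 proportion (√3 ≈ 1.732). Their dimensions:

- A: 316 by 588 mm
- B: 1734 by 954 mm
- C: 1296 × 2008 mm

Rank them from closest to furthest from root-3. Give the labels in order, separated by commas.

B, A, C

Ratios: A = 588 / 316 ≈ 1.861; B = 1734 / 954 ≈ 1.818; C = 2008 / 1296 ≈ 1.549.
|Δ from 1.732|: A 0.129; B 0.086; C 0.183.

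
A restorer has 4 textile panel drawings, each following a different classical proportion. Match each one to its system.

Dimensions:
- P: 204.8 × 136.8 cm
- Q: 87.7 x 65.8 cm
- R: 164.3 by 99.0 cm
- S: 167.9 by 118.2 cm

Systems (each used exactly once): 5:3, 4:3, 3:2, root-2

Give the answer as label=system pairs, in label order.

P=3:2, Q=4:3, R=5:3, S=root-2

Ratios: P ≈ 1.497; Q ≈ 1.333; R ≈ 1.660; S ≈ 1.420.
Targets: 5:3 ≈ 1.667; 4:3 ≈ 1.333; 3:2 ≈ 1.500; root-2 ≈ 1.414.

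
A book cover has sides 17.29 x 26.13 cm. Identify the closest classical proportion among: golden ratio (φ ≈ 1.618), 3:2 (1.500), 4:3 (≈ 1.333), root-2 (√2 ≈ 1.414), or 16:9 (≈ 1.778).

3:2

Ratio = 26.13 / 17.29 ≈ 1.511.
Distances: golden ratio 1.618 (Δ 0.107); 3:2 1.500 (Δ 0.011); 4:3 1.333 (Δ 0.178); root-2 1.414 (Δ 0.097); 16:9 1.778 (Δ 0.267).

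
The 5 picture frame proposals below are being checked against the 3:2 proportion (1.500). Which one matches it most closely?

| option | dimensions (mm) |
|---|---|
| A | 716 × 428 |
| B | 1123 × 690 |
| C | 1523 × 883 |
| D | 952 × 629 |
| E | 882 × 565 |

Ratios (long/short): A ≈ 1.673; B ≈ 1.628; C ≈ 1.725; D ≈ 1.514; E ≈ 1.561.
3:2 ≈ 1.500; option D is nearest (Δ 0.014).

D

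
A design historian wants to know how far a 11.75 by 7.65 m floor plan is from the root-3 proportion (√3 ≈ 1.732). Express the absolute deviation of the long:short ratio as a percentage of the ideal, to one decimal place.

11.3%

Ratio = 11.75 / 7.65 ≈ 1.5359.
Ideal root-3 ≈ 1.7321. |1.5359 − 1.7321| / 1.7321 ≈ 11.33% → 11.3%.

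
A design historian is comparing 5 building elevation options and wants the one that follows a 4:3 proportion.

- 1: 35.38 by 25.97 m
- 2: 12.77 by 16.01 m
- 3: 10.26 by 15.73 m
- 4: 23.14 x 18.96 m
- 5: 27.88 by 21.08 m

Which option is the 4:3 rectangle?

Ratios (long/short): 1 ≈ 1.362; 2 ≈ 1.254; 3 ≈ 1.533; 4 ≈ 1.220; 5 ≈ 1.323.
4:3 ≈ 1.333; option 5 is nearest (Δ 0.010).

5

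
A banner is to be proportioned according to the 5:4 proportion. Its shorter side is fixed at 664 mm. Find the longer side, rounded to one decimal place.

5:4 = 1.25000.
Longer side = 664 × 1.25000 ≈ 830.000 → 830.0 mm.

830.0 mm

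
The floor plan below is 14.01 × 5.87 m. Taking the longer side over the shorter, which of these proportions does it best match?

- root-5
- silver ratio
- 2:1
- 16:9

silver ratio

Ratio = 14.01 / 5.87 ≈ 2.387.
Distances: root-5 2.236 (Δ 0.151); silver ratio 2.414 (Δ 0.027); 2:1 2.000 (Δ 0.387); 16:9 1.778 (Δ 0.609).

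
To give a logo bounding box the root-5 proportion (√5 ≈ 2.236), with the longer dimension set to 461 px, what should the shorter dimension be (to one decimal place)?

206.2 px

root-5 ≈ 2.23607.
Shorter side = 461 ÷ 2.23607 ≈ 206.165 → 206.2 px.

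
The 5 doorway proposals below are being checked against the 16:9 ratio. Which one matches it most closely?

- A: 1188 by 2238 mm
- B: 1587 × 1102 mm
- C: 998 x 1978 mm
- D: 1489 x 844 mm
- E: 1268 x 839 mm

D

Target 16:9 ≈ 1.778.
A: 1.884 (Δ0.106)  B: 1.440 (Δ0.338)  C: 1.982 (Δ0.204)  D: 1.764 (Δ0.014)  E: 1.511 (Δ0.267)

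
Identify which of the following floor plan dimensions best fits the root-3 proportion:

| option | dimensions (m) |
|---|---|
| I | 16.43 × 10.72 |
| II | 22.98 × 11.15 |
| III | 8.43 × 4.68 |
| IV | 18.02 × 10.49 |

Ratios (long/short): I ≈ 1.533; II ≈ 2.061; III ≈ 1.801; IV ≈ 1.718.
root-3 ≈ 1.732; option IV is nearest (Δ 0.014).

IV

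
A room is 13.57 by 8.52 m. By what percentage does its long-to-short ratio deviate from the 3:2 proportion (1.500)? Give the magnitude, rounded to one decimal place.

6.2%

Ratio = 13.57 / 8.52 ≈ 1.5927.
Ideal 3:2 = 1.5000. |1.5927 − 1.5000| / 1.5000 ≈ 6.18% → 6.2%.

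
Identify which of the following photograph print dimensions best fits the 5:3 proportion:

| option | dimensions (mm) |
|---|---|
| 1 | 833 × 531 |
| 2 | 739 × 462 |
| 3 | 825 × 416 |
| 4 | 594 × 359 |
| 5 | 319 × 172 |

Target 5:3 ≈ 1.667.
1: 1.569 (Δ0.098)  2: 1.600 (Δ0.067)  3: 1.983 (Δ0.316)  4: 1.655 (Δ0.012)  5: 1.855 (Δ0.188)

4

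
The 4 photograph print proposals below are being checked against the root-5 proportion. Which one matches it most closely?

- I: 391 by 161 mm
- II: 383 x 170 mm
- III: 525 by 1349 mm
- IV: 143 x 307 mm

Target root-5 ≈ 2.236.
I: 2.429 (Δ0.193)  II: 2.253 (Δ0.017)  III: 2.570 (Δ0.334)  IV: 2.147 (Δ0.089)

II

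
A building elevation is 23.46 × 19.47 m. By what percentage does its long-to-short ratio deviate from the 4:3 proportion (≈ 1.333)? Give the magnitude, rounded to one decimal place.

9.6%

Ratio = 23.46 / 19.47 ≈ 1.2049.
Ideal 4:3 ≈ 1.3333. |1.2049 − 1.3333| / 1.3333 ≈ 9.63% → 9.6%.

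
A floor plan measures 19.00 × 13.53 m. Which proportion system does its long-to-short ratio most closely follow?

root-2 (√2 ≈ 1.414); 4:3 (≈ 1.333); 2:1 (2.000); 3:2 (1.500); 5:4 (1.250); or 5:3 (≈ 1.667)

root-2

19.00/13.53 ≈ 1.404. Nearest candidates are root-2 (1.414, off by 0.010) and 4:3 (1.333, off by 0.071).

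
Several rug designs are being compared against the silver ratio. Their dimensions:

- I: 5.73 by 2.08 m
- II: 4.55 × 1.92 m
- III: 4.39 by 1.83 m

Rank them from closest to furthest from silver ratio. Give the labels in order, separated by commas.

I: 5.73/2.08 ≈ 2.755 → |2.755 − 2.414| = 0.341
II: 4.55/1.92 ≈ 2.370 → |2.370 − 2.414| = 0.044
III: 4.39/1.83 ≈ 2.399 → |2.399 − 2.414| = 0.015

III, II, I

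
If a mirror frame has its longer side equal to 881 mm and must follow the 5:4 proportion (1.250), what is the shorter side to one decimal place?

5:4 = 1.25000.
Shorter side = 881 ÷ 1.25000 ≈ 704.800 → 704.8 mm.

704.8 mm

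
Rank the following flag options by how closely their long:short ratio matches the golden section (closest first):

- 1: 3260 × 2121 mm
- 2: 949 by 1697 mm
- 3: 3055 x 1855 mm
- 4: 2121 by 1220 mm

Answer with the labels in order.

3, 1, 4, 2

Ratios: 1 = 3260 / 2121 ≈ 1.537; 2 = 1697 / 949 ≈ 1.788; 3 = 3055 / 1855 ≈ 1.647; 4 = 2121 / 1220 ≈ 1.739.
|Δ from 1.618|: 1 0.081; 2 0.170; 3 0.029; 4 0.121.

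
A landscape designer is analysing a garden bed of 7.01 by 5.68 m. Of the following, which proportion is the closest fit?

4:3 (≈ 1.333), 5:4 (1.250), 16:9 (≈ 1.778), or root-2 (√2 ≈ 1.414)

5:4

7.01/5.68 ≈ 1.234. Nearest candidates are 5:4 (1.250, off by 0.016) and 4:3 (1.333, off by 0.099).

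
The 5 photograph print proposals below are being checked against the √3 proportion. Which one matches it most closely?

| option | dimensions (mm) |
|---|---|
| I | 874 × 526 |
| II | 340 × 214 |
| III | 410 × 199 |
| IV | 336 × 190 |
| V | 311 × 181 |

V

Target root-3 ≈ 1.732.
I: 1.662 (Δ0.070)  II: 1.589 (Δ0.143)  III: 2.060 (Δ0.328)  IV: 1.768 (Δ0.036)  V: 1.718 (Δ0.014)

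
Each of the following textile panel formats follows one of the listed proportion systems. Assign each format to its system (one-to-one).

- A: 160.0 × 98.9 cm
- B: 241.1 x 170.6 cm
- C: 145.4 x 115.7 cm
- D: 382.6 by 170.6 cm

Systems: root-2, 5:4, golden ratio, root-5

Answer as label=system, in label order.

A=golden ratio, B=root-2, C=5:4, D=root-5

Ratios: A ≈ 1.618; B ≈ 1.413; C ≈ 1.257; D ≈ 2.243.
Targets: root-2 ≈ 1.414; 5:4 ≈ 1.250; golden ratio ≈ 1.618; root-5 ≈ 2.236.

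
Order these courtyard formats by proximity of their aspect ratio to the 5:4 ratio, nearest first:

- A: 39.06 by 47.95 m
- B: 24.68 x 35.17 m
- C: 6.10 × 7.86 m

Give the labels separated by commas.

A, C, B

Ratios: A = 47.95 / 39.06 ≈ 1.228; B = 35.17 / 24.68 ≈ 1.425; C = 7.86 / 6.10 ≈ 1.289.
|Δ from 1.250|: A 0.022; B 0.175; C 0.039.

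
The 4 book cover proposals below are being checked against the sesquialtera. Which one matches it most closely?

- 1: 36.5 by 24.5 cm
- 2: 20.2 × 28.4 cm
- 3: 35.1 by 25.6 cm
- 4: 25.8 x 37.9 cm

1

Target 3:2 ≈ 1.500.
1: 1.490 (Δ0.010)  2: 1.406 (Δ0.094)  3: 1.371 (Δ0.129)  4: 1.469 (Δ0.031)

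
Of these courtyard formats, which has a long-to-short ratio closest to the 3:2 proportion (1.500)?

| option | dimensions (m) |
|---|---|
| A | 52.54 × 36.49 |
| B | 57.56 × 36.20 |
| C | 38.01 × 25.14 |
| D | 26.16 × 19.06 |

Ratios (long/short): A ≈ 1.440; B ≈ 1.590; C ≈ 1.512; D ≈ 1.373.
3:2 ≈ 1.500; option C is nearest (Δ 0.012).

C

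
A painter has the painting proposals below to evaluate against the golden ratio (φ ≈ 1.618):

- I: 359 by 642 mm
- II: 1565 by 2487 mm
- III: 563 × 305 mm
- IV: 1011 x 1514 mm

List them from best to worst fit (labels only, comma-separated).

I: 642/359 ≈ 1.788 → |1.788 − 1.618| = 0.170
II: 2487/1565 ≈ 1.589 → |1.589 − 1.618| = 0.029
III: 563/305 ≈ 1.846 → |1.846 − 1.618| = 0.228
IV: 1514/1011 ≈ 1.498 → |1.498 − 1.618| = 0.120

II, IV, I, III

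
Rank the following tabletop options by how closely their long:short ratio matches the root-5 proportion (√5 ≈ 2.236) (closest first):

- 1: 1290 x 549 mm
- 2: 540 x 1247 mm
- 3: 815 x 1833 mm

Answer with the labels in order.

Ratios: 1 = 1290 / 549 ≈ 2.350; 2 = 1247 / 540 ≈ 2.309; 3 = 1833 / 815 ≈ 2.249.
|Δ from 2.236|: 1 0.114; 2 0.073; 3 0.013.

3, 2, 1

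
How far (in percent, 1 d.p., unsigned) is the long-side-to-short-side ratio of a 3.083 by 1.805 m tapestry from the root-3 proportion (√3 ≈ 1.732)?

1.4%

Ratio = 3.083 / 1.805 ≈ 1.7080.
Ideal root-3 ≈ 1.7321. |1.7080 − 1.7321| / 1.7321 ≈ 1.39% → 1.4%.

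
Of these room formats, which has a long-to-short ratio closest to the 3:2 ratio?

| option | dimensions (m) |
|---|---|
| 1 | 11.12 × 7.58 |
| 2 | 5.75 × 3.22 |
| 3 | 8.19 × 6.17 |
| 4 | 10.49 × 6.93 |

4

Ratios (long/short): 1 ≈ 1.467; 2 ≈ 1.786; 3 ≈ 1.327; 4 ≈ 1.514.
3:2 ≈ 1.500; option 4 is nearest (Δ 0.014).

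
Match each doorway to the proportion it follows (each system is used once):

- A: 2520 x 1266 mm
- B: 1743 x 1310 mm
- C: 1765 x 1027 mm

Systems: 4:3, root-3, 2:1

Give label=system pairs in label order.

Ratios: A ≈ 1.991; B ≈ 1.331; C ≈ 1.719.
Targets: 4:3 ≈ 1.333; root-3 ≈ 1.732; 2:1 ≈ 2.000.

A=2:1, B=4:3, C=root-3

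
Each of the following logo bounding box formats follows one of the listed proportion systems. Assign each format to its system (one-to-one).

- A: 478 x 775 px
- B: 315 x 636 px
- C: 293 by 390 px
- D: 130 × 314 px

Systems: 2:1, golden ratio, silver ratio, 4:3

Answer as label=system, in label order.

Ratios: A ≈ 1.621; B ≈ 2.019; C ≈ 1.331; D ≈ 2.415.
Targets: 2:1 ≈ 2.000; golden ratio ≈ 1.618; silver ratio ≈ 2.414; 4:3 ≈ 1.333.

A=golden ratio, B=2:1, C=4:3, D=silver ratio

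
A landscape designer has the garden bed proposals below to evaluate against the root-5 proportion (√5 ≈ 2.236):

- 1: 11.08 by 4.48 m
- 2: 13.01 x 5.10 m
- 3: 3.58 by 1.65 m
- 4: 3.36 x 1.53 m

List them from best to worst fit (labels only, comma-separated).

4, 3, 1, 2

1: 11.08/4.48 ≈ 2.473 → |2.473 − 2.236| = 0.237
2: 13.01/5.10 ≈ 2.551 → |2.551 − 2.236| = 0.315
3: 3.58/1.65 ≈ 2.170 → |2.170 − 2.236| = 0.066
4: 3.36/1.53 ≈ 2.196 → |2.196 − 2.236| = 0.040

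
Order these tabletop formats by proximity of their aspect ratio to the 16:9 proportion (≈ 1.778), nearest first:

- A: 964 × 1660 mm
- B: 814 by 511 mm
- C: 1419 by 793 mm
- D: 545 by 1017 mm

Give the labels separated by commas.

C, A, D, B

A: 1660/964 ≈ 1.722 → |1.722 − 1.778| = 0.056
B: 814/511 ≈ 1.593 → |1.593 − 1.778| = 0.185
C: 1419/793 ≈ 1.789 → |1.789 − 1.778| = 0.011
D: 1017/545 ≈ 1.866 → |1.866 − 1.778| = 0.088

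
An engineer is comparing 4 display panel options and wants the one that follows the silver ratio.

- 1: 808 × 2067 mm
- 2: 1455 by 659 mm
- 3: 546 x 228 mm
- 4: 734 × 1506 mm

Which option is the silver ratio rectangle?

Target silver ratio ≈ 2.414.
1: 2.558 (Δ0.144)  2: 2.208 (Δ0.206)  3: 2.395 (Δ0.019)  4: 2.052 (Δ0.362)

3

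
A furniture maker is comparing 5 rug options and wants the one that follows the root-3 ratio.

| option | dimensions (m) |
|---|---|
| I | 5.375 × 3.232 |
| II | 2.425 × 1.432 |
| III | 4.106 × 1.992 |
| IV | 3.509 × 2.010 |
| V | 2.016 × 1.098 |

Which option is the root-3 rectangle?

IV

Ratios (long/short): I ≈ 1.663; II ≈ 1.693; III ≈ 2.061; IV ≈ 1.746; V ≈ 1.836.
root-3 ≈ 1.732; option IV is nearest (Δ 0.014).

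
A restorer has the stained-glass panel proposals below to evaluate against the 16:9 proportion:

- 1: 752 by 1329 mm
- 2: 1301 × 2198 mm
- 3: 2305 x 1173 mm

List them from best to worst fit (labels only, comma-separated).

1: 1329/752 ≈ 1.767 → |1.767 − 1.778| = 0.011
2: 2198/1301 ≈ 1.689 → |1.689 − 1.778| = 0.089
3: 2305/1173 ≈ 1.965 → |1.965 − 1.778| = 0.187

1, 2, 3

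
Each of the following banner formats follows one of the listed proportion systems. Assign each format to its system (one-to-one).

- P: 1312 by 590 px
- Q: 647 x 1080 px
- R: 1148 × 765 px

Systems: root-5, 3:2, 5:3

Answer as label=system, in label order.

Ratios: P ≈ 2.224; Q ≈ 1.669; R ≈ 1.501.
Targets: root-5 ≈ 2.236; 3:2 ≈ 1.500; 5:3 ≈ 1.667.

P=root-5, Q=5:3, R=3:2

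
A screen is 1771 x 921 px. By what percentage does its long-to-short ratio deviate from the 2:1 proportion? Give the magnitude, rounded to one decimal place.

3.9%

Ratio = 1771 / 921 ≈ 1.9229.
Ideal 2:1 = 2.0000. |1.9229 − 2.0000| / 2.0000 ≈ 3.85% → 3.9%.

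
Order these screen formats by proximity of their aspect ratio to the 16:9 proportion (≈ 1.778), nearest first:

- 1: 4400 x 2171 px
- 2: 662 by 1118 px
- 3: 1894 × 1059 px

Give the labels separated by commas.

Ratios: 1 = 4400 / 2171 ≈ 2.027; 2 = 1118 / 662 ≈ 1.689; 3 = 1894 / 1059 ≈ 1.788.
|Δ from 1.778|: 1 0.249; 2 0.089; 3 0.010.

3, 2, 1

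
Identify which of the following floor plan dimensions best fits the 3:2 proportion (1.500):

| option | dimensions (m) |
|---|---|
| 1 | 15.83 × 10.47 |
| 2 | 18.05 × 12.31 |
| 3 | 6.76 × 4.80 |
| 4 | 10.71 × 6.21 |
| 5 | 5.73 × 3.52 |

Target 3:2 ≈ 1.500.
1: 1.512 (Δ0.012)  2: 1.466 (Δ0.034)  3: 1.408 (Δ0.092)  4: 1.725 (Δ0.225)  5: 1.628 (Δ0.128)

1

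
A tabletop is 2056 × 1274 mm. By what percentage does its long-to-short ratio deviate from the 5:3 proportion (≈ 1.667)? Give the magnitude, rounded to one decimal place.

3.2%

Ratio = 2056 / 1274 ≈ 1.6138.
Ideal 5:3 ≈ 1.6667. |1.6138 − 1.6667| / 1.6667 ≈ 3.17% → 3.2%.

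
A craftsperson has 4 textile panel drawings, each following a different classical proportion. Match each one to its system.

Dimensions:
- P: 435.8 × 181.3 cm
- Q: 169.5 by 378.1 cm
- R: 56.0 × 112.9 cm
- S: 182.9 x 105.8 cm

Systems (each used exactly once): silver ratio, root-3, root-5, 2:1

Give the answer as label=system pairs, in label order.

P=silver ratio, Q=root-5, R=2:1, S=root-3

Ratios: P ≈ 2.404; Q ≈ 2.231; R ≈ 2.016; S ≈ 1.729.
Targets: silver ratio ≈ 2.414; root-3 ≈ 1.732; root-5 ≈ 2.236; 2:1 ≈ 2.000.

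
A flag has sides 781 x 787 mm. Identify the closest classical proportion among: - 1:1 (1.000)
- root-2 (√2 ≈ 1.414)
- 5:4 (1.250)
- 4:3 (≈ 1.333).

Ratio = 787 / 781 ≈ 1.008.
Distances: 1:1 1.000 (Δ 0.008); root-2 1.414 (Δ 0.406); 5:4 1.250 (Δ 0.242); 4:3 1.333 (Δ 0.325).

1:1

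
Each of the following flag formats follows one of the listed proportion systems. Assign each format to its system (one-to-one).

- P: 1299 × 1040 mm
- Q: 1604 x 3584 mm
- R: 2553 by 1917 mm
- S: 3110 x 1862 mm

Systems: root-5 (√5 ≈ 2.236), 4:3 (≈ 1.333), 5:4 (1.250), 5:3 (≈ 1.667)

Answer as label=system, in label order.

P=5:4, Q=root-5, R=4:3, S=5:3

Ratios: P ≈ 1.249; Q ≈ 2.234; R ≈ 1.332; S ≈ 1.670.
Targets: root-5 ≈ 2.236; 4:3 ≈ 1.333; 5:4 ≈ 1.250; 5:3 ≈ 1.667.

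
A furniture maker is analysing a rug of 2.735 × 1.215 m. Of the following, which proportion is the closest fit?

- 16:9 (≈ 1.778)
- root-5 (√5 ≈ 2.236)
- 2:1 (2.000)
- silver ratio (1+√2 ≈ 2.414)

root-5

2.735/1.215 ≈ 2.251. Nearest candidates are root-5 (2.236, off by 0.015) and silver ratio (2.414, off by 0.163).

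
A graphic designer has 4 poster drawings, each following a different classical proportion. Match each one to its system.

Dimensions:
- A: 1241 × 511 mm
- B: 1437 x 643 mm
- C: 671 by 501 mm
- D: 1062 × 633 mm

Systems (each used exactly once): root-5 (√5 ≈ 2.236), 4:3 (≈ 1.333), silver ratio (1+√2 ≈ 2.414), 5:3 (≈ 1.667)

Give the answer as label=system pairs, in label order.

A = 1241/511 ≈ 2.429 → silver ratio (2.414)
B = 1437/643 ≈ 2.235 → root-5 (2.236)
C = 671/501 ≈ 1.339 → 4:3 (1.333)
D = 1062/633 ≈ 1.678 → 5:3 (1.667)

A=silver ratio, B=root-5, C=4:3, D=5:3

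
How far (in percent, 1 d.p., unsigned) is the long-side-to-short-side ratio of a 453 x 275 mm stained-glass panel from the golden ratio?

Ratio = 453 / 275 ≈ 1.6473.
Ideal golden ratio ≈ 1.6180. |1.6473 − 1.6180| / 1.6180 ≈ 1.81% → 1.8%.

1.8%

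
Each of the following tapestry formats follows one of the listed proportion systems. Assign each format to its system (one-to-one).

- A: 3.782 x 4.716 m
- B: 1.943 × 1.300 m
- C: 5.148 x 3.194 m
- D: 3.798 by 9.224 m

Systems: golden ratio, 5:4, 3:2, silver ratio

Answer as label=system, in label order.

A = 4.716/3.782 ≈ 1.247 → 5:4 (1.250)
B = 1.943/1.300 ≈ 1.495 → 3:2 (1.500)
C = 5.148/3.194 ≈ 1.612 → golden ratio (1.618)
D = 9.224/3.798 ≈ 2.429 → silver ratio (2.414)

A=5:4, B=3:2, C=golden ratio, D=silver ratio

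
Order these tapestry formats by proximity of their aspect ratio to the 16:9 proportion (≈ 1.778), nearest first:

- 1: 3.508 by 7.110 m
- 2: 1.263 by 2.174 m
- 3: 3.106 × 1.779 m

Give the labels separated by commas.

3, 2, 1

1: 7.110/3.508 ≈ 2.027 → |2.027 − 1.778| = 0.249
2: 2.174/1.263 ≈ 1.721 → |1.721 − 1.778| = 0.057
3: 3.106/1.779 ≈ 1.746 → |1.746 − 1.778| = 0.032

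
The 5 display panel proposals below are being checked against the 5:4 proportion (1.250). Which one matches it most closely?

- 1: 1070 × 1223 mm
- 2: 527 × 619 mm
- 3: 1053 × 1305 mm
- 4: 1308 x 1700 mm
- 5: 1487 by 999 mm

3

Ratios (long/short): 1 ≈ 1.143; 2 ≈ 1.175; 3 ≈ 1.239; 4 ≈ 1.300; 5 ≈ 1.488.
5:4 ≈ 1.250; option 3 is nearest (Δ 0.011).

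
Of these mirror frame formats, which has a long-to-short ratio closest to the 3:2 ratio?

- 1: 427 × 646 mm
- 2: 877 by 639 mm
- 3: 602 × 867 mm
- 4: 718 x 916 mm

1

Target 3:2 ≈ 1.500.
1: 1.513 (Δ0.013)  2: 1.372 (Δ0.128)  3: 1.440 (Δ0.060)  4: 1.276 (Δ0.224)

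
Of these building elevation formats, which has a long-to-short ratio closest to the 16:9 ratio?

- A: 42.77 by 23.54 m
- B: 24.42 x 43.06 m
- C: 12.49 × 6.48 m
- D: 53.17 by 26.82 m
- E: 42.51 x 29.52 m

Target 16:9 ≈ 1.778.
A: 1.817 (Δ0.039)  B: 1.763 (Δ0.015)  C: 1.927 (Δ0.149)  D: 1.982 (Δ0.204)  E: 1.440 (Δ0.338)

B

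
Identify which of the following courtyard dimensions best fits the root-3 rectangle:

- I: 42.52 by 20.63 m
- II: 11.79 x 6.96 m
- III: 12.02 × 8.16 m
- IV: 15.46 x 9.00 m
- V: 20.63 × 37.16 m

Target root-3 ≈ 1.732.
I: 2.061 (Δ0.329)  II: 1.694 (Δ0.038)  III: 1.473 (Δ0.259)  IV: 1.718 (Δ0.014)  V: 1.801 (Δ0.069)

IV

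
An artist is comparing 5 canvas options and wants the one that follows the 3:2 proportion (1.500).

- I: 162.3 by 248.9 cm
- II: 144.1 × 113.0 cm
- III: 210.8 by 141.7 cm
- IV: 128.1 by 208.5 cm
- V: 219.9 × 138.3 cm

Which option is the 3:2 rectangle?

III

Target 3:2 ≈ 1.500.
I: 1.534 (Δ0.034)  II: 1.275 (Δ0.225)  III: 1.488 (Δ0.012)  IV: 1.628 (Δ0.128)  V: 1.590 (Δ0.090)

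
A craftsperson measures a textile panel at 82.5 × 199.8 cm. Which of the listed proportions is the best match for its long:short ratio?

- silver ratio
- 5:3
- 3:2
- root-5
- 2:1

silver ratio

199.8/82.5 ≈ 2.422. Nearest candidates are silver ratio (2.414, off by 0.008) and root-5 (2.236, off by 0.186).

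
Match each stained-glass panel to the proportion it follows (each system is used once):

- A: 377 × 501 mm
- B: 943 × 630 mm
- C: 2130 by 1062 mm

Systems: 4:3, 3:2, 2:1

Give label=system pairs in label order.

A=4:3, B=3:2, C=2:1

A = 501/377 ≈ 1.329 → 4:3 (1.333)
B = 943/630 ≈ 1.497 → 3:2 (1.500)
C = 2130/1062 ≈ 2.006 → 2:1 (2.000)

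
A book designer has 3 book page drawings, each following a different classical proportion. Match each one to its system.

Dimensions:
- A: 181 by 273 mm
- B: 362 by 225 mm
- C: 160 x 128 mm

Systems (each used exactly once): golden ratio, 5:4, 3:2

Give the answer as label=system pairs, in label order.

A = 273/181 ≈ 1.508 → 3:2 (1.500)
B = 362/225 ≈ 1.609 → golden ratio (1.618)
C = 160/128 ≈ 1.250 → 5:4 (1.250)

A=3:2, B=golden ratio, C=5:4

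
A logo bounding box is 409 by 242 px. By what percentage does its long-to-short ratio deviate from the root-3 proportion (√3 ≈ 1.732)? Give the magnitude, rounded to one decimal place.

2.4%

Ratio = 409 / 242 ≈ 1.6901.
Ideal root-3 ≈ 1.7321. |1.6901 − 1.7321| / 1.7321 ≈ 2.42% → 2.4%.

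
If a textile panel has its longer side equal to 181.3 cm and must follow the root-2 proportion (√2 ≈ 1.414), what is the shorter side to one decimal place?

128.2 cm

root-2 ≈ 1.41421.
Shorter side = 181.3 ÷ 1.41421 ≈ 128.199 → 128.2 cm.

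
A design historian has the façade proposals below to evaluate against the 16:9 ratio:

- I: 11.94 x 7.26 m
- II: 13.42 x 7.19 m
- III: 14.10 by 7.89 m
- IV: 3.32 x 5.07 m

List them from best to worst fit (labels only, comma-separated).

III, II, I, IV

Ratios: I = 11.94 / 7.26 ≈ 1.645; II = 13.42 / 7.19 ≈ 1.866; III = 14.10 / 7.89 ≈ 1.787; IV = 5.07 / 3.32 ≈ 1.527.
|Δ from 1.778|: I 0.133; II 0.088; III 0.009; IV 0.251.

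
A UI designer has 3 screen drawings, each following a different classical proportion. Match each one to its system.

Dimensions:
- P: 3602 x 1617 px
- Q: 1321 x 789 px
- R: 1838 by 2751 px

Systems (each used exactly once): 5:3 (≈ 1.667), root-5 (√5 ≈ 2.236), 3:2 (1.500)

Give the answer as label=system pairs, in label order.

P=root-5, Q=5:3, R=3:2

P = 3602/1617 ≈ 2.228 → root-5 (2.236)
Q = 1321/789 ≈ 1.674 → 5:3 (1.667)
R = 2751/1838 ≈ 1.497 → 3:2 (1.500)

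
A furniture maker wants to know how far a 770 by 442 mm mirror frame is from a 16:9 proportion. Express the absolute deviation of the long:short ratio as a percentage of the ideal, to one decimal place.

2.0%

Ratio = 770 / 442 ≈ 1.7421.
Ideal 16:9 ≈ 1.7778. |1.7421 − 1.7778| / 1.7778 ≈ 2.01% → 2.0%.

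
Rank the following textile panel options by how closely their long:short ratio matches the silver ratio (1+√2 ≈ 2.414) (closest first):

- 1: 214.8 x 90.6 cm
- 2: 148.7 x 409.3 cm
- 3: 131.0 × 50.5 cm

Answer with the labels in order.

1, 3, 2

Ratios: 1 = 214.8 / 90.6 ≈ 2.371; 2 = 409.3 / 148.7 ≈ 2.753; 3 = 131.0 / 50.5 ≈ 2.594.
|Δ from 2.414|: 1 0.043; 2 0.339; 3 0.180.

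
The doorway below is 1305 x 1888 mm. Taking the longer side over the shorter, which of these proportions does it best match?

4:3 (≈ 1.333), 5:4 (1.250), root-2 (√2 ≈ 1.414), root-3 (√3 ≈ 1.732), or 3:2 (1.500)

root-2

1888/1305 ≈ 1.447. Nearest candidates are root-2 (1.414, off by 0.033) and 3:2 (1.500, off by 0.053).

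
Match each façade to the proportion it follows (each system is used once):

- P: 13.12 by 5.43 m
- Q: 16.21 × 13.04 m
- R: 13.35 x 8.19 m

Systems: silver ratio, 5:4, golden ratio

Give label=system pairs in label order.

P=silver ratio, Q=5:4, R=golden ratio

P = 13.12/5.43 ≈ 2.416 → silver ratio (2.414)
Q = 16.21/13.04 ≈ 1.243 → 5:4 (1.250)
R = 13.35/8.19 ≈ 1.630 → golden ratio (1.618)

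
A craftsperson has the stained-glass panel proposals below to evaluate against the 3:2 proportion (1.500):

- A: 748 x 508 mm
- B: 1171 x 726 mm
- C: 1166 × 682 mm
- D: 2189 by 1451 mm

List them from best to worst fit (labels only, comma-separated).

D, A, B, C

Ratios: A = 748 / 508 ≈ 1.472; B = 1171 / 726 ≈ 1.613; C = 1166 / 682 ≈ 1.710; D = 2189 / 1451 ≈ 1.509.
|Δ from 1.500|: A 0.028; B 0.113; C 0.210; D 0.009.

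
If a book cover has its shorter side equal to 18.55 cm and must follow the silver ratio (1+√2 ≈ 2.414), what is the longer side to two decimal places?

44.78 cm

silver ratio ≈ 2.41421.
Longer side = 18.55 × 2.41421 ≈ 44.7836 → 44.78 cm.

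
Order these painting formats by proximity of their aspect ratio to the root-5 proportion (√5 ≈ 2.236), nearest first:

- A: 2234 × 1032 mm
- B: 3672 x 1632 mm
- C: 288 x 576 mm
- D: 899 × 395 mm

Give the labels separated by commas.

A: 2234/1032 ≈ 2.165 → |2.165 − 2.236| = 0.071
B: 3672/1632 ≈ 2.250 → |2.250 − 2.236| = 0.014
C: 576/288 ≈ 2.000 → |2.000 − 2.236| = 0.236
D: 899/395 ≈ 2.276 → |2.276 − 2.236| = 0.040

B, D, A, C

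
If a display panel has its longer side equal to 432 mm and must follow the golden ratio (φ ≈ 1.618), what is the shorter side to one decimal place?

267.0 mm

golden ratio ≈ 1.61803.
Shorter side = 432 ÷ 1.61803 ≈ 266.991 → 267.0 mm.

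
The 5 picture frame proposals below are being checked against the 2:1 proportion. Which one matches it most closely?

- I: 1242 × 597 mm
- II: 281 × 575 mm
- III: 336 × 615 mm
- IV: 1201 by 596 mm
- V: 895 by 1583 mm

Ratios (long/short): I ≈ 2.080; II ≈ 2.046; III ≈ 1.830; IV ≈ 2.015; V ≈ 1.769.
2:1 ≈ 2.000; option IV is nearest (Δ 0.015).

IV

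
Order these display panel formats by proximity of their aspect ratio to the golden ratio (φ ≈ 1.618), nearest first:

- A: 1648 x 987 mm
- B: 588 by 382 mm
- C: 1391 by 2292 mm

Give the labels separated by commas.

A: 1648/987 ≈ 1.670 → |1.670 − 1.618| = 0.052
B: 588/382 ≈ 1.539 → |1.539 − 1.618| = 0.079
C: 2292/1391 ≈ 1.648 → |1.648 − 1.618| = 0.030

C, A, B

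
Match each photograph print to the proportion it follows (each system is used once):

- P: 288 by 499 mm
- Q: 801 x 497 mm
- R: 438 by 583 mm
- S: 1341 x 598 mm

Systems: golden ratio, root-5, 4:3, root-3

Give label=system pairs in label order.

P = 499/288 ≈ 1.733 → root-3 (1.732)
Q = 801/497 ≈ 1.612 → golden ratio (1.618)
R = 583/438 ≈ 1.331 → 4:3 (1.333)
S = 1341/598 ≈ 2.242 → root-5 (2.236)

P=root-3, Q=golden ratio, R=4:3, S=root-5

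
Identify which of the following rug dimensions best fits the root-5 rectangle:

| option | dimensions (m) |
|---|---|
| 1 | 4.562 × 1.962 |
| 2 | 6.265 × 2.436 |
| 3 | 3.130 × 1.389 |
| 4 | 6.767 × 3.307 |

Ratios (long/short): 1 ≈ 2.325; 2 ≈ 2.572; 3 ≈ 2.253; 4 ≈ 2.046.
root-5 ≈ 2.236; option 3 is nearest (Δ 0.017).

3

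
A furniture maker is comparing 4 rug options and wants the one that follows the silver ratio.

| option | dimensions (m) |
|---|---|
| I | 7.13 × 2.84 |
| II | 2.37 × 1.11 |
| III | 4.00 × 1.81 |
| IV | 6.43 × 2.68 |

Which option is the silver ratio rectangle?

Ratios (long/short): I ≈ 2.511; II ≈ 2.135; III ≈ 2.210; IV ≈ 2.399.
silver ratio ≈ 2.414; option IV is nearest (Δ 0.015).

IV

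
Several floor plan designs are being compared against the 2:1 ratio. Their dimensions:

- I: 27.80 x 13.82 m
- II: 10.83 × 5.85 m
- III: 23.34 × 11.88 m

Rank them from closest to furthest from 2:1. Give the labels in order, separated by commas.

I: 27.80/13.82 ≈ 2.012 → |2.012 − 2.000| = 0.012
II: 10.83/5.85 ≈ 1.851 → |1.851 − 2.000| = 0.149
III: 23.34/11.88 ≈ 1.965 → |1.965 − 2.000| = 0.035

I, III, II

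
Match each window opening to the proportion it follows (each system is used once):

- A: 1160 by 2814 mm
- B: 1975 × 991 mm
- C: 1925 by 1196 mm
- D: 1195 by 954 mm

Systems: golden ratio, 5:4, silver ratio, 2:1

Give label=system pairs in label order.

Ratios: A ≈ 2.426; B ≈ 1.993; C ≈ 1.610; D ≈ 1.253.
Targets: golden ratio ≈ 1.618; 5:4 ≈ 1.250; silver ratio ≈ 2.414; 2:1 ≈ 2.000.

A=silver ratio, B=2:1, C=golden ratio, D=5:4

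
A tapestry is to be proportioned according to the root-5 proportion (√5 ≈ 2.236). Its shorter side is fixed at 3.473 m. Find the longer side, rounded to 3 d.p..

7.766 m

root-5 ≈ 2.23607.
Longer side = 3.473 × 2.23607 ≈ 7.76587 → 7.766 m.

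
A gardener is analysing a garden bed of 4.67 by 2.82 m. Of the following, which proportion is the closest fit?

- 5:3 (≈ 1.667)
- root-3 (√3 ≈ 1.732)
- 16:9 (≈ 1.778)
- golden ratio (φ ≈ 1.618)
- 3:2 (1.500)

Ratio = 4.67 / 2.82 ≈ 1.656.
Distances: 5:3 1.667 (Δ 0.011); root-3 1.732 (Δ 0.076); 16:9 1.778 (Δ 0.122); golden ratio 1.618 (Δ 0.038); 3:2 1.500 (Δ 0.156).

5:3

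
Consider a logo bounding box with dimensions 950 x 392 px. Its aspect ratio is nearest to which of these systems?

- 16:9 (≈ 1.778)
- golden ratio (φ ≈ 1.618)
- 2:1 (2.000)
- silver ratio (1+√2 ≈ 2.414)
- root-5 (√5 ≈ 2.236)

silver ratio

950/392 ≈ 2.423. Nearest candidates are silver ratio (2.414, off by 0.009) and root-5 (2.236, off by 0.187).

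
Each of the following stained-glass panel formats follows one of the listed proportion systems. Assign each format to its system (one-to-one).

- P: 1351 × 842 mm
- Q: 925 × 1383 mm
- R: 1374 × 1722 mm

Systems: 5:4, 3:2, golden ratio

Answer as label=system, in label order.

P=golden ratio, Q=3:2, R=5:4

Ratios: P ≈ 1.605; Q ≈ 1.495; R ≈ 1.253.
Targets: 5:4 ≈ 1.250; 3:2 ≈ 1.500; golden ratio ≈ 1.618.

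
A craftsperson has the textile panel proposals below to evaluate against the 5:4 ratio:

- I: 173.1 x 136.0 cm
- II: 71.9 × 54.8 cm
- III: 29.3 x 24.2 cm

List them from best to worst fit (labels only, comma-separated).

I, III, II

Ratios: I = 173.1 / 136.0 ≈ 1.273; II = 71.9 / 54.8 ≈ 1.312; III = 29.3 / 24.2 ≈ 1.211.
|Δ from 1.250|: I 0.023; II 0.062; III 0.039.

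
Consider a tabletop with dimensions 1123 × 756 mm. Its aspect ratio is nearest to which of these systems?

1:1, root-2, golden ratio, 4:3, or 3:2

1123/756 ≈ 1.485. Nearest candidates are 3:2 (1.500, off by 0.015) and root-2 (1.414, off by 0.071).

3:2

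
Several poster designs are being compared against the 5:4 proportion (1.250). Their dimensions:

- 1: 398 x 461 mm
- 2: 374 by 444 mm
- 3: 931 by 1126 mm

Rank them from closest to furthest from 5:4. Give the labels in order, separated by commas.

Ratios: 1 = 461 / 398 ≈ 1.158; 2 = 444 / 374 ≈ 1.187; 3 = 1126 / 931 ≈ 1.209.
|Δ from 1.250|: 1 0.092; 2 0.063; 3 0.041.

3, 2, 1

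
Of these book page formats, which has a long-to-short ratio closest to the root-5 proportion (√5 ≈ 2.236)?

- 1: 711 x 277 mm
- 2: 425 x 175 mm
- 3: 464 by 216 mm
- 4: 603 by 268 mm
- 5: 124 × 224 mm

Target root-5 ≈ 2.236.
1: 2.567 (Δ0.331)  2: 2.429 (Δ0.193)  3: 2.148 (Δ0.088)  4: 2.250 (Δ0.014)  5: 1.806 (Δ0.430)

4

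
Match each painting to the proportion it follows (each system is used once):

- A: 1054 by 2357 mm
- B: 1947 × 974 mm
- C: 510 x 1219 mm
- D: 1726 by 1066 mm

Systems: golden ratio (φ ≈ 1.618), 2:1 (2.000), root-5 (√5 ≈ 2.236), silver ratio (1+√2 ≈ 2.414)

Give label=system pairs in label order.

A = 2357/1054 ≈ 2.236 → root-5 (2.236)
B = 1947/974 ≈ 1.999 → 2:1 (2.000)
C = 1219/510 ≈ 2.390 → silver ratio (2.414)
D = 1726/1066 ≈ 1.619 → golden ratio (1.618)

A=root-5, B=2:1, C=silver ratio, D=golden ratio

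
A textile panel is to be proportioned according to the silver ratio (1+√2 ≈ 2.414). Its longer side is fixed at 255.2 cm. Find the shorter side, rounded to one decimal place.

105.7 cm

silver ratio ≈ 2.41421.
Shorter side = 255.2 ÷ 2.41421 ≈ 105.707 → 105.7 cm.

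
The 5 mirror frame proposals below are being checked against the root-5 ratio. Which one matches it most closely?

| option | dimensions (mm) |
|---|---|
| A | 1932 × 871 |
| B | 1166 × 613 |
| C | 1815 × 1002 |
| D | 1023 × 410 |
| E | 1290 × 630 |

A

Target root-5 ≈ 2.236.
A: 2.218 (Δ0.018)  B: 1.902 (Δ0.334)  C: 1.811 (Δ0.425)  D: 2.495 (Δ0.259)  E: 2.048 (Δ0.188)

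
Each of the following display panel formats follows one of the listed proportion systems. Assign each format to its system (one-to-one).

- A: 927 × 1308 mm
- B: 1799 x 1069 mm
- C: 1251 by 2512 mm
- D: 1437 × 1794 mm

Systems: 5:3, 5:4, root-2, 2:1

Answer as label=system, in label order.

A=root-2, B=5:3, C=2:1, D=5:4

Ratios: A ≈ 1.411; B ≈ 1.683; C ≈ 2.008; D ≈ 1.248.
Targets: 5:3 ≈ 1.667; 5:4 ≈ 1.250; root-2 ≈ 1.414; 2:1 ≈ 2.000.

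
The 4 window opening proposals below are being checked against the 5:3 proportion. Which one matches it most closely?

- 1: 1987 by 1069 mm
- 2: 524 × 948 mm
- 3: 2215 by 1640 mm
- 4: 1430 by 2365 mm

4

Target 5:3 ≈ 1.667.
1: 1.859 (Δ0.192)  2: 1.809 (Δ0.142)  3: 1.351 (Δ0.316)  4: 1.654 (Δ0.013)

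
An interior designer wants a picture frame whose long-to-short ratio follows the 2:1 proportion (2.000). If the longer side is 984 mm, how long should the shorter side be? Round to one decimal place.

2:1 = 2.00000.
Shorter side = 984 ÷ 2.00000 ≈ 492.000 → 492.0 mm.

492.0 mm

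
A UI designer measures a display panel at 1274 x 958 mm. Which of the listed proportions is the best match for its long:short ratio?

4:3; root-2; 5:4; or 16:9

1274/958 ≈ 1.330. Nearest candidates are 4:3 (1.333, off by 0.003) and 5:4 (1.250, off by 0.080).

4:3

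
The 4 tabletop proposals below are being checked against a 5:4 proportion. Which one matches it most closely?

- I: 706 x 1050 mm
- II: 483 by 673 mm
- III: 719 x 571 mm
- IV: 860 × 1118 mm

Target 5:4 ≈ 1.250.
I: 1.487 (Δ0.237)  II: 1.393 (Δ0.143)  III: 1.259 (Δ0.009)  IV: 1.300 (Δ0.050)

III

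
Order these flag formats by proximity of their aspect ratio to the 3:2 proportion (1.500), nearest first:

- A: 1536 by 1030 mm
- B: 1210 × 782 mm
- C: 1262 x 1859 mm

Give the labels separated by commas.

A: 1536/1030 ≈ 1.491 → |1.491 − 1.500| = 0.009
B: 1210/782 ≈ 1.547 → |1.547 − 1.500| = 0.047
C: 1859/1262 ≈ 1.473 → |1.473 − 1.500| = 0.027

A, C, B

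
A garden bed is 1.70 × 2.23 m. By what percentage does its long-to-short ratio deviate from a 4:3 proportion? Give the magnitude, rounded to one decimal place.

1.6%

Ratio = 2.23 / 1.70 ≈ 1.3118.
Ideal 4:3 ≈ 1.3333. |1.3118 − 1.3333| / 1.3333 ≈ 1.61% → 1.6%.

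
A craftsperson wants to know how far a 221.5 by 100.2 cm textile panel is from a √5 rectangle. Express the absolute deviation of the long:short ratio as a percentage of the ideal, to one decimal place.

Ratio = 221.5 / 100.2 ≈ 2.2106.
Ideal root-5 ≈ 2.2361. |2.2106 − 2.2361| / 2.2361 ≈ 1.14% → 1.1%.

1.1%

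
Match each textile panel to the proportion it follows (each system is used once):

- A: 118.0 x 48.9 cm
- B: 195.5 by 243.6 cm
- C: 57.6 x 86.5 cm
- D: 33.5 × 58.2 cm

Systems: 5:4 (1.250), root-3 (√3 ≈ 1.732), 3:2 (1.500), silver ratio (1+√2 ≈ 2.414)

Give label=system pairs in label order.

Ratios: A ≈ 2.413; B ≈ 1.246; C ≈ 1.502; D ≈ 1.737.
Targets: 5:4 ≈ 1.250; root-3 ≈ 1.732; 3:2 ≈ 1.500; silver ratio ≈ 2.414.

A=silver ratio, B=5:4, C=3:2, D=root-3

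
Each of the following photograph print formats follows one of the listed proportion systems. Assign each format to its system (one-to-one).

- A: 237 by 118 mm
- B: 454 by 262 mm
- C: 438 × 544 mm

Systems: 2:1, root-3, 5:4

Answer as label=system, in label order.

Ratios: A ≈ 2.008; B ≈ 1.733; C ≈ 1.242.
Targets: 2:1 ≈ 2.000; root-3 ≈ 1.732; 5:4 ≈ 1.250.

A=2:1, B=root-3, C=5:4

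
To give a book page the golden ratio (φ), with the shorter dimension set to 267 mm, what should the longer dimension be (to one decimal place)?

golden ratio ≈ 1.61803.
Longer side = 267 × 1.61803 ≈ 432.014 → 432.0 mm.

432.0 mm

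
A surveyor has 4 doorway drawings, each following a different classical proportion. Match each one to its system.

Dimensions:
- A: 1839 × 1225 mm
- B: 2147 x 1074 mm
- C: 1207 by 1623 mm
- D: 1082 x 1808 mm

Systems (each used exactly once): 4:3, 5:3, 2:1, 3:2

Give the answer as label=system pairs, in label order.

A = 1839/1225 ≈ 1.501 → 3:2 (1.500)
B = 2147/1074 ≈ 1.999 → 2:1 (2.000)
C = 1623/1207 ≈ 1.345 → 4:3 (1.333)
D = 1808/1082 ≈ 1.671 → 5:3 (1.667)

A=3:2, B=2:1, C=4:3, D=5:3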